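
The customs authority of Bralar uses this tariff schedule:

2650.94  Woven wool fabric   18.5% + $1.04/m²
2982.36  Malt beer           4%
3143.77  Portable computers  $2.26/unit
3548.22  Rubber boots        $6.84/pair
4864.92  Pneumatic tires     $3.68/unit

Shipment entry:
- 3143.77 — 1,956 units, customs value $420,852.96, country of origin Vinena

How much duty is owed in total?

Line 1 (3143.77, Vinena, 1,956 units, $420,852.96):
Base rate for 3143.77 is $2.26/unit.
Duty = 1,956 × $2.26 = $4,420.56.

$4,420.56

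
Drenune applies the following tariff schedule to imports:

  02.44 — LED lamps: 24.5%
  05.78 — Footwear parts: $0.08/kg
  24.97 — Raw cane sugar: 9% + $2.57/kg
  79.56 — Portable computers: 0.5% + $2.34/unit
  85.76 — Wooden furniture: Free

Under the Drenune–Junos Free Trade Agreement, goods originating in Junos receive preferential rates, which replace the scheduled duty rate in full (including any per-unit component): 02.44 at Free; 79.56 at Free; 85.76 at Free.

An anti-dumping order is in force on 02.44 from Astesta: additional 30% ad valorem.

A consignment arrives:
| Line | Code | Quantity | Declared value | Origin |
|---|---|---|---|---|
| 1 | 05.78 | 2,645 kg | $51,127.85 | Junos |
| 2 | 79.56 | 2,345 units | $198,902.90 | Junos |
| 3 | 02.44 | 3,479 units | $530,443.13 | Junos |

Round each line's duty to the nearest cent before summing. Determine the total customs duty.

$211.60

Line 1 (05.78, Junos, 2,645 kg, $51,127.85):
Base rate for 05.78 is $0.08/kg.
Origin Junos is the FTA partner but 05.78 is not on the preference list; base rate stands.
Duty = 2,645 × $0.08 = $211.60.
Line 2 (79.56, Junos, 2,345 units, $198,902.90):
Base rate for 79.56 is 0.5% + $2.34/unit.
Origin Junos qualifies under the Drenune–Junos agreement and 79.56 is covered: preferential rate Free applies instead.
Duty = $198,902.90 × 0% = $0.00.
Line 3 (02.44, Junos, 3,479 units, $530,443.13):
Base rate for 02.44 is 24.5%.
Origin Junos qualifies under the Drenune–Junos agreement and 02.44 is covered: preferential rate Free applies instead.
The additional-duty order on 02.44 targets Astesta, not Junos; it does not apply.
Duty = $530,443.13 × 0% = $0.00.
Total = $211.60 + $0.00 + $0.00 = $211.60.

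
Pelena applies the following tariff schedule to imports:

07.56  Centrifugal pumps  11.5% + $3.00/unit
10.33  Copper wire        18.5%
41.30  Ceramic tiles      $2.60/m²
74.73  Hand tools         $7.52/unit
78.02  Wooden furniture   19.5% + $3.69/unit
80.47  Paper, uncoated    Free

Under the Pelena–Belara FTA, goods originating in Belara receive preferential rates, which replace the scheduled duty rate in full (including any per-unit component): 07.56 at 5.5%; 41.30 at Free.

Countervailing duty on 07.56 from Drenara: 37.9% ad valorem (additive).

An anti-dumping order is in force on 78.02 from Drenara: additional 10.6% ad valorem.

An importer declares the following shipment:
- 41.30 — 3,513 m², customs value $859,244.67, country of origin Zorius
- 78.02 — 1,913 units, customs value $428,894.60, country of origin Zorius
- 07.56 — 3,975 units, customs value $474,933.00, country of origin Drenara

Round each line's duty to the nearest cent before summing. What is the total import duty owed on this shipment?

Line 1 (41.30, Zorius, 3,513 m², $859,244.67):
Base rate for 41.30 is $2.60/m².
41.30 has an FTA preferential rate, but origin Zorius is not Belara; base rate stands.
Duty = 3,513 × $2.60 = $9,133.80.
Line 2 (78.02, Zorius, 1,913 units, $428,894.60):
Base rate for 78.02 is 19.5% + $3.69/unit.
The additional-duty order on 78.02 targets Drenara, not Zorius; it does not apply.
Duty = $428,894.60 × 19.5% + 1,913 × $3.69 = $90,693.42.
Line 3 (07.56, Drenara, 3,975 units, $474,933.00):
Base rate for 07.56 is 11.5% + $3.00/unit.
07.56 has an FTA preferential rate, but origin Drenara is not Belara; base rate stands.
Additional duty on 07.56 from Drenara: +37.9%. Applied ad valorem rate: 11.5% + 37.9% = 49.4%.
Duty = $474,933.00 × 49.4% + 3,975 × $3.00 = $246,541.90.
Total = $9,133.80 + $90,693.42 + $246,541.90 = $346,369.12.

$346,369.12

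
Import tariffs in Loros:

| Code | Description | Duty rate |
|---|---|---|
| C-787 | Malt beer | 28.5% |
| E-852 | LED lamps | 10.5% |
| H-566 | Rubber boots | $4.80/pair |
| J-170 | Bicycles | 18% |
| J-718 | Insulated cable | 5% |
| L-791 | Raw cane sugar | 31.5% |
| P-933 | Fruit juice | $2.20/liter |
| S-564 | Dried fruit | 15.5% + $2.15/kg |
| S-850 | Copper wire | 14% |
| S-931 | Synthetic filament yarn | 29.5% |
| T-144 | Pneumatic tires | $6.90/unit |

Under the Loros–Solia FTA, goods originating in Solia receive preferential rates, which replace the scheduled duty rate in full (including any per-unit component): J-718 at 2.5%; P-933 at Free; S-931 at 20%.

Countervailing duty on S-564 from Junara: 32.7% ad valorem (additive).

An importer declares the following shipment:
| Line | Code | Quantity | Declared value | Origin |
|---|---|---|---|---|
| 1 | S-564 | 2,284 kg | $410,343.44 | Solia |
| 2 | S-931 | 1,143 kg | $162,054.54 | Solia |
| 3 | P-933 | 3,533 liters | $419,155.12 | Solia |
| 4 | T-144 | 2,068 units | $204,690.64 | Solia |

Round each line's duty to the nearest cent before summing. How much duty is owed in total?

$115,193.94

Line 1 (S-564, Solia, 2,284 kg, $410,343.44):
Base rate for S-564 is 15.5% + $2.15/kg.
Origin Solia is the FTA partner but S-564 is not on the preference list; base rate stands.
The additional-duty order on S-564 targets Junara, not Solia; it does not apply.
Duty = $410,343.44 × 15.5% + 2,284 × $2.15 = $68,513.83.
Line 2 (S-931, Solia, 1,143 kg, $162,054.54):
Base rate for S-931 is 29.5%.
Origin Solia qualifies under the Loros–Solia agreement and S-931 is covered: preferential rate 20% applies instead.
Duty = $162,054.54 × 20% = $32,410.91.
Line 3 (P-933, Solia, 3,533 liters, $419,155.12):
Base rate for P-933 is $2.20/liter.
Origin Solia qualifies under the Loros–Solia agreement and P-933 is covered: preferential rate Free applies instead.
Duty = $419,155.12 × 0% = $0.00.
Line 4 (T-144, Solia, 2,068 units, $204,690.64):
Base rate for T-144 is $6.90/unit.
Origin Solia is the FTA partner but T-144 is not on the preference list; base rate stands.
Duty = 2,068 × $6.90 = $14,269.20.
Total = $68,513.83 + $32,410.91 + $0.00 + $14,269.20 = $115,193.94.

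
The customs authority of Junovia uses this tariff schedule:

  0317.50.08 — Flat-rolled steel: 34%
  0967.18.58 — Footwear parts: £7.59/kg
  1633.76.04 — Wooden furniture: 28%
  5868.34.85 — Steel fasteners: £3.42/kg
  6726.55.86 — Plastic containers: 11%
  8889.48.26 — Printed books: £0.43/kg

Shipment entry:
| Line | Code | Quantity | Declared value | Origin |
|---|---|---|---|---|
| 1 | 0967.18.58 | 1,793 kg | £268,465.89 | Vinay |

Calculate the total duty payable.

Line 1 (0967.18.58, Vinay, 1,793 kg, £268,465.89):
Base rate for 0967.18.58 is £7.59/kg.
Duty = 1,793 × £7.59 = £13,608.87.

£13,608.87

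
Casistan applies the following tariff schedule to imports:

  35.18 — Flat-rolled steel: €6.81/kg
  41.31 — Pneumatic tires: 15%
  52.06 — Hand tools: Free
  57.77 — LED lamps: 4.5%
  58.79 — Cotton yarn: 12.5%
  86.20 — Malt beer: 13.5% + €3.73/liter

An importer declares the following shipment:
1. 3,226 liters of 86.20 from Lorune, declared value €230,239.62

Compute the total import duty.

€43,115.33

Line 1 (86.20, Lorune, 3,226 liters, €230,239.62):
Base rate for 86.20 is 13.5% + €3.73/liter.
Duty = €230,239.62 × 13.5% + 3,226 × €3.73 = €43,115.33.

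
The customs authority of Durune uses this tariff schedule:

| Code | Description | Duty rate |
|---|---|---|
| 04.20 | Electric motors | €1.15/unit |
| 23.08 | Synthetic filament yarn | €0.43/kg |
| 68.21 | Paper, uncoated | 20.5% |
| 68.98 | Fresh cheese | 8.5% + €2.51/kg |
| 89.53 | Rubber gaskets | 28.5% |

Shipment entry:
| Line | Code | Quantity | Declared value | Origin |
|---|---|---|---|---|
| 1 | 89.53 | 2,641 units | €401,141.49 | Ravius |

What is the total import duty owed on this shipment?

€114,325.32

Line 1 (89.53, Ravius, 2,641 units, €401,141.49):
Base rate for 89.53 is 28.5%.
Duty = €401,141.49 × 28.5% = €114,325.32.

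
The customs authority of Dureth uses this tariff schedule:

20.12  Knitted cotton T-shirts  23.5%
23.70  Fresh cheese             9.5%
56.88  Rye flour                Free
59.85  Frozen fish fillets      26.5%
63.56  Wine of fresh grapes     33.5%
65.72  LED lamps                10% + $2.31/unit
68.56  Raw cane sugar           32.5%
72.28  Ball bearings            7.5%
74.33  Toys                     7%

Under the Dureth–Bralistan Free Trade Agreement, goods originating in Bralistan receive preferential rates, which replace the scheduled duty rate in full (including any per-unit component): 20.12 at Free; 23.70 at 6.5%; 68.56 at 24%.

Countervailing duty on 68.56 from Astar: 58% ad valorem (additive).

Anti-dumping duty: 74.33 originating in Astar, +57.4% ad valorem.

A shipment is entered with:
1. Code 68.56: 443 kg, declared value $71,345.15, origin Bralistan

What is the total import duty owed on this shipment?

Line 1 (68.56, Bralistan, 443 kg, $71,345.15):
Base rate for 68.56 is 32.5%.
Origin Bralistan qualifies under the Dureth–Bralistan agreement and 68.56 is covered: preferential rate 24% applies instead.
The additional-duty order on 68.56 targets Astar, not Bralistan; it does not apply.
Duty = $71,345.15 × 24% = $17,122.84.

$17,122.84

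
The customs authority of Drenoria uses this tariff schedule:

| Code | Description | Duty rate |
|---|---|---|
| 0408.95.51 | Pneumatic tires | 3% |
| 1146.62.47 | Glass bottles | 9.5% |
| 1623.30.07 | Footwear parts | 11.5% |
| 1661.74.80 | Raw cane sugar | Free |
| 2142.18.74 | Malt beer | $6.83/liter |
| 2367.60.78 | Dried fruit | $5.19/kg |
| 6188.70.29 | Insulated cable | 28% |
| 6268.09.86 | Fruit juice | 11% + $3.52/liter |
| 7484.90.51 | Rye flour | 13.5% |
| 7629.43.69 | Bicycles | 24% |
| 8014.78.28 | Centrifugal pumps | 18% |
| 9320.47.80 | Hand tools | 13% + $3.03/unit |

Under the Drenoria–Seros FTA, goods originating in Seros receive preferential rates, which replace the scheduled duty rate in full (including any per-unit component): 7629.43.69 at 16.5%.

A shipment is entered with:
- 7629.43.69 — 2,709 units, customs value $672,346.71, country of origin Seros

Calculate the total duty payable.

Line 1 (7629.43.69, Seros, 2,709 units, $672,346.71):
Base rate for 7629.43.69 is 24%.
Origin Seros qualifies under the Drenoria–Seros agreement and 7629.43.69 is covered: preferential rate 16.5% applies instead.
Duty = $672,346.71 × 16.5% = $110,937.21.

$110,937.21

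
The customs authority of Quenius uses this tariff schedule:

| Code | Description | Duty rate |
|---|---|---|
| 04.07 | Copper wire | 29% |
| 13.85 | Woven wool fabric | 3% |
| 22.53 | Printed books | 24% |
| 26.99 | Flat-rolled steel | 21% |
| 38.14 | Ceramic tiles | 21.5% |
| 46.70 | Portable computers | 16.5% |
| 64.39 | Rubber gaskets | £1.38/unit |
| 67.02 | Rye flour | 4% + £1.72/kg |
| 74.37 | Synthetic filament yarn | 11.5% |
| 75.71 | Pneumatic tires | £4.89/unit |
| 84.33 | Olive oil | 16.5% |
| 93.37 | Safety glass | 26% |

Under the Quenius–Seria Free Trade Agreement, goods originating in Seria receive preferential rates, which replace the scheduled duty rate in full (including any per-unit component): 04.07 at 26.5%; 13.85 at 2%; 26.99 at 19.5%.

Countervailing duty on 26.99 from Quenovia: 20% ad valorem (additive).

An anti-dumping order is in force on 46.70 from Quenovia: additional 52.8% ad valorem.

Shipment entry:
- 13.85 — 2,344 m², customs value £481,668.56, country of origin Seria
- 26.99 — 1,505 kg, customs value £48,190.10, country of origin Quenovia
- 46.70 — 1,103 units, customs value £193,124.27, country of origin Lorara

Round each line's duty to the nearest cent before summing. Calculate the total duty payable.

Line 1 (13.85, Seria, 2,344 m², £481,668.56):
Base rate for 13.85 is 3%.
Origin Seria qualifies under the Quenius–Seria agreement and 13.85 is covered: preferential rate 2% applies instead.
Duty = £481,668.56 × 2% = £9,633.37.
Line 2 (26.99, Quenovia, 1,505 kg, £48,190.10):
Base rate for 26.99 is 21%.
26.99 has an FTA preferential rate, but origin Quenovia is not Seria; base rate stands.
Additional duty on 26.99 from Quenovia: +20%. Applied ad valorem rate: 21% + 20% = 41%.
Duty = £48,190.10 × 41% = £19,757.94.
Line 3 (46.70, Lorara, 1,103 units, £193,124.27):
Base rate for 46.70 is 16.5%.
The additional-duty order on 46.70 targets Quenovia, not Lorara; it does not apply.
Duty = £193,124.27 × 16.5% = £31,865.50.
Total = £9,633.37 + £19,757.94 + £31,865.50 = £61,256.81.

£61,256.81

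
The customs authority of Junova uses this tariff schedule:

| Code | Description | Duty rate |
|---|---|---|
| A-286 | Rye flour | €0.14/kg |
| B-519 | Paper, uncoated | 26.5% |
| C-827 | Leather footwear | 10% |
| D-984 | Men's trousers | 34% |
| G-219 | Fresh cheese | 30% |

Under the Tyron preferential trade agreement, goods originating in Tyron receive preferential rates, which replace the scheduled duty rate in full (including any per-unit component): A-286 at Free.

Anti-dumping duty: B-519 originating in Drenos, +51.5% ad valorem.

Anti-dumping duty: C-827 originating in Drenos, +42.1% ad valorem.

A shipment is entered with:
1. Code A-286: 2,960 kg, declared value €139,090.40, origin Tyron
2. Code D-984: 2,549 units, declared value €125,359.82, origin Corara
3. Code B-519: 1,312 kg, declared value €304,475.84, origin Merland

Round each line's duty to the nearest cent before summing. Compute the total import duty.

Line 1 (A-286, Tyron, 2,960 kg, €139,090.40):
Base rate for A-286 is €0.14/kg.
Origin Tyron qualifies under the Junova–Tyron agreement and A-286 is covered: preferential rate Free applies instead.
Duty = €139,090.40 × 0% = €0.00.
Line 2 (D-984, Corara, 2,549 units, €125,359.82):
Base rate for D-984 is 34%.
Duty = €125,359.82 × 34% = €42,622.34.
Line 3 (B-519, Merland, 1,312 kg, €304,475.84):
Base rate for B-519 is 26.5%.
The additional-duty order on B-519 targets Drenos, not Merland; it does not apply.
Duty = €304,475.84 × 26.5% = €80,686.10.
Total = €0.00 + €42,622.34 + €80,686.10 = €123,308.44.

€123,308.44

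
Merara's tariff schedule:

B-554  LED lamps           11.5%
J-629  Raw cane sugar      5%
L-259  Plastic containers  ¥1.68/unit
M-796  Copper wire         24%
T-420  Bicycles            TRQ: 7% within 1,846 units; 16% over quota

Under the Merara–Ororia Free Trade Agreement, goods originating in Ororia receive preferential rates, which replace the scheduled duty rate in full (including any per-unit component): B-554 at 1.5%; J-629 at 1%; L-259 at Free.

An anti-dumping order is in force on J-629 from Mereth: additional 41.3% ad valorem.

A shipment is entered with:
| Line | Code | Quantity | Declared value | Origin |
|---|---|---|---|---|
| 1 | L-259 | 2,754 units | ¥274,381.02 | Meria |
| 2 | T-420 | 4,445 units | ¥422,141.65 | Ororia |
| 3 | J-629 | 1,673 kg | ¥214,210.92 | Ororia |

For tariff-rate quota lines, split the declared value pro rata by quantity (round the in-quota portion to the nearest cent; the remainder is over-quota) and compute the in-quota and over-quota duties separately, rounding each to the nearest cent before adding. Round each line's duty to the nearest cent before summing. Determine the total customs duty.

¥58,533.17

Line 1 (L-259, Meria, 2,754 units, ¥274,381.02):
Base rate for L-259 is ¥1.68/unit.
L-259 has an FTA preferential rate, but origin Meria is not Ororia; base rate stands.
Duty = 2,754 × ¥1.68 = ¥4,626.72.
Line 2 (T-420, Ororia, 4,445 units, ¥422,141.65):
Code T-420 is under a tariff-rate quota (threshold 1,846 units). In-quota: 1,846 units at 7%; over-quota: 2,599 units at 16%.
Pro-rata value split: in-quota = ¥422,141.65 × 1,846/4,445 = ¥175,314.62; over-quota = ¥422,141.65 − ¥175,314.62 = ¥246,827.03.
In-quota duty = ¥175,314.62 × 7% = ¥12,272.02. Over-quota duty = ¥246,827.03 × 16% = ¥39,492.32.
Line duty = ¥12,272.02 + ¥39,492.32 = ¥51,764.34.
Line 3 (J-629, Ororia, 1,673 kg, ¥214,210.92):
Base rate for J-629 is 5%.
Origin Ororia qualifies under the Merara–Ororia agreement and J-629 is covered: preferential rate 1% applies instead.
The additional-duty order on J-629 targets Mereth, not Ororia; it does not apply.
Duty = ¥214,210.92 × 1% = ¥2,142.11.
Total = ¥4,626.72 + ¥51,764.34 + ¥2,142.11 = ¥58,533.17.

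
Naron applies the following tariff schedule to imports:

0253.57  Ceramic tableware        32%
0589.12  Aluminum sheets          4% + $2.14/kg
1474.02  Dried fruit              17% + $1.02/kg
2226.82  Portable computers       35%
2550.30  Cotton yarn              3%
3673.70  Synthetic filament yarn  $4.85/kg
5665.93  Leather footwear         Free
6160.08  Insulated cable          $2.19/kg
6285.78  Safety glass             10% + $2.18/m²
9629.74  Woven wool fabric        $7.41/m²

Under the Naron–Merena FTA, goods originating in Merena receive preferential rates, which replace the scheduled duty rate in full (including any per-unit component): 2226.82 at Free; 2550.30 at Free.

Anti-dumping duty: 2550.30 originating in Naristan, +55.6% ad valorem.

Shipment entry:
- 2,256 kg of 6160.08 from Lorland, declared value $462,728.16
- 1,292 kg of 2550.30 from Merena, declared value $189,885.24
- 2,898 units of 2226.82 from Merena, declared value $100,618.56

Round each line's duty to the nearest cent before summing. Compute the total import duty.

Line 1 (6160.08, Lorland, 2,256 kg, $462,728.16):
Base rate for 6160.08 is $2.19/kg.
Duty = 2,256 × $2.19 = $4,940.64.
Line 2 (2550.30, Merena, 1,292 kg, $189,885.24):
Base rate for 2550.30 is 3%.
Origin Merena qualifies under the Naron–Merena agreement and 2550.30 is covered: preferential rate Free applies instead.
The additional-duty order on 2550.30 targets Naristan, not Merena; it does not apply.
Duty = $189,885.24 × 0% = $0.00.
Line 3 (2226.82, Merena, 2,898 units, $100,618.56):
Base rate for 2226.82 is 35%.
Origin Merena qualifies under the Naron–Merena agreement and 2226.82 is covered: preferential rate Free applies instead.
Duty = $100,618.56 × 0% = $0.00.
Total = $4,940.64 + $0.00 + $0.00 = $4,940.64.

$4,940.64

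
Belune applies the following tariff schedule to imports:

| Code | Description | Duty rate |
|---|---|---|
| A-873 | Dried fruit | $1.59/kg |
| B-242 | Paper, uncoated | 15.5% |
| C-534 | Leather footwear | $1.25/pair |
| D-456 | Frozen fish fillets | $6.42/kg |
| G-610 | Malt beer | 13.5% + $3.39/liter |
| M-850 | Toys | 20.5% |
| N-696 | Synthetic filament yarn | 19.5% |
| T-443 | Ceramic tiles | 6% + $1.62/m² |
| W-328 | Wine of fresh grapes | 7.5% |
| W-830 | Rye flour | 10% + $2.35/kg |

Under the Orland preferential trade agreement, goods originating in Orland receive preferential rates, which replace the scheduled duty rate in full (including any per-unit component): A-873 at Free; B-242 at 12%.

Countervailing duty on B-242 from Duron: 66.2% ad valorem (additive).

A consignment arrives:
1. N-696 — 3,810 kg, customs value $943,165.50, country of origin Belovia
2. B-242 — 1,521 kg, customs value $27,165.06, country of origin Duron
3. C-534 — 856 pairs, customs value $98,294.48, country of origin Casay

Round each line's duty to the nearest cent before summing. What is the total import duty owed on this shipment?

$207,181.12

Line 1 (N-696, Belovia, 3,810 kg, $943,165.50):
Base rate for N-696 is 19.5%.
Duty = $943,165.50 × 19.5% = $183,917.27.
Line 2 (B-242, Duron, 1,521 kg, $27,165.06):
Base rate for B-242 is 15.5%.
B-242 has an FTA preferential rate, but origin Duron is not Orland; base rate stands.
Additional duty on B-242 from Duron: +66.2%. Applied ad valorem rate: 15.5% + 66.2% = 81.7%.
Duty = $27,165.06 × 81.7% = $22,193.85.
Line 3 (C-534, Casay, 856 pairs, $98,294.48):
Base rate for C-534 is $1.25/pair.
Duty = 856 × $1.25 = $1,070.00.
Total = $183,917.27 + $22,193.85 + $1,070.00 = $207,181.12.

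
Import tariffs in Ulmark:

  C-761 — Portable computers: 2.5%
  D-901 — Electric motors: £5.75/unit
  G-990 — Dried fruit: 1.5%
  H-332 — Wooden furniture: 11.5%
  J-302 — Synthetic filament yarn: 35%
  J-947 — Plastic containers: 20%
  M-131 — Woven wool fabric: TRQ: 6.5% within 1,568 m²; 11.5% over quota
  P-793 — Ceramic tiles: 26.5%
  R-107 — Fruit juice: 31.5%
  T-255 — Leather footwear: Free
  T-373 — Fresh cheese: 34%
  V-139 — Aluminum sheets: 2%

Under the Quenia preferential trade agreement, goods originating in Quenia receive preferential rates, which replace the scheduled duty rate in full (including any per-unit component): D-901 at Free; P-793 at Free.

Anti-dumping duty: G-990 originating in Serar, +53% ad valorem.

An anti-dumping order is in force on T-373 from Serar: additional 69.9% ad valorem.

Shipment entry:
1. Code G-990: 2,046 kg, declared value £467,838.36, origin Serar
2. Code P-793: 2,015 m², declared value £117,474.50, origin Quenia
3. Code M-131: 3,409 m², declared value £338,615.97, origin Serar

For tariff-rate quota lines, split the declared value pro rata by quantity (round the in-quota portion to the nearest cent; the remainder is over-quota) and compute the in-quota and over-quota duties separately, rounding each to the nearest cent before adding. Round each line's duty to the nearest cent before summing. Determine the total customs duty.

£286,125.27

Line 1 (G-990, Serar, 2,046 kg, £467,838.36):
Base rate for G-990 is 1.5%.
Additional duty on G-990 from Serar: +53%. Applied ad valorem rate: 1.5% + 53% = 54.5%.
Duty = £467,838.36 × 54.5% = £254,971.91.
Line 2 (P-793, Quenia, 2,015 m², £117,474.50):
Base rate for P-793 is 26.5%.
Origin Quenia qualifies under the Ulmark–Quenia agreement and P-793 is covered: preferential rate Free applies instead.
Duty = £117,474.50 × 0% = £0.00.
Line 3 (M-131, Serar, 3,409 m², £338,615.97):
Code M-131 is under a tariff-rate quota (threshold 1,568 m²). In-quota: 1,568 m² at 6.5%; over-quota: 1,841 m² at 11.5%.
Pro-rata value split: in-quota = £338,615.97 × 1,568/3,409 = £155,749.44; over-quota = £338,615.97 − £155,749.44 = £182,866.53.
In-quota duty = £155,749.44 × 6.5% = £10,123.71. Over-quota duty = £182,866.53 × 11.5% = £21,029.65.
Line duty = £10,123.71 + £21,029.65 = £31,153.36.
Total = £254,971.91 + £0.00 + £31,153.36 = £286,125.27.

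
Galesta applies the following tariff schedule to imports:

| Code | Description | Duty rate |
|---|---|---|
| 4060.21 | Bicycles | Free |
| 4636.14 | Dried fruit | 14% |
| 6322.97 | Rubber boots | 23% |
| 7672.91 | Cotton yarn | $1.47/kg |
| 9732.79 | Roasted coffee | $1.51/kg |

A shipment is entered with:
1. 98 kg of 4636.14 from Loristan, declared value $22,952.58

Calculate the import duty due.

Line 1 (4636.14, Loristan, 98 kg, $22,952.58):
Base rate for 4636.14 is 14%.
Duty = $22,952.58 × 14% = $3,213.36.

$3,213.36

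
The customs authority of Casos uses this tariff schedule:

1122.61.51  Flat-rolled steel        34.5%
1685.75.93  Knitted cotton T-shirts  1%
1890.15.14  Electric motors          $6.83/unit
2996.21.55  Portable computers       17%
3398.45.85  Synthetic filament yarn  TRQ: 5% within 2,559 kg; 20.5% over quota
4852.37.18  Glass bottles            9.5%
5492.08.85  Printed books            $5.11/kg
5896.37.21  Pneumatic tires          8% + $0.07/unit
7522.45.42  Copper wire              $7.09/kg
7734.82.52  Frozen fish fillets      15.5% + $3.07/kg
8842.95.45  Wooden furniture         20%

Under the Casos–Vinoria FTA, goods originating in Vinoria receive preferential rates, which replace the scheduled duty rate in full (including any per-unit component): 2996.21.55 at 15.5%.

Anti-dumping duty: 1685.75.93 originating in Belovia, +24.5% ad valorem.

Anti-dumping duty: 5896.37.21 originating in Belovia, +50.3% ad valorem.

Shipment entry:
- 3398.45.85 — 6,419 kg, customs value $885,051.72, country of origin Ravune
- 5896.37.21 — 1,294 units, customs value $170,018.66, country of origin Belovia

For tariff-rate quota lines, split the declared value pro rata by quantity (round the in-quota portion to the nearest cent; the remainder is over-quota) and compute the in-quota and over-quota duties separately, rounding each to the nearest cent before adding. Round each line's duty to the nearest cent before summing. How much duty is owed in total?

Line 1 (3398.45.85, Ravune, 6,419 kg, $885,051.72):
Code 3398.45.85 is under a tariff-rate quota (threshold 2,559 kg). In-quota: 2,559 kg at 5%; over-quota: 3,860 kg at 20.5%.
Pro-rata value split: in-quota = $885,051.72 × 2,559/6,419 = $352,834.92; over-quota = $885,051.72 − $352,834.92 = $532,216.80.
In-quota duty = $352,834.92 × 5% = $17,641.75. Over-quota duty = $532,216.80 × 20.5% = $109,104.44.
Line duty = $17,641.75 + $109,104.44 = $126,746.19.
Line 2 (5896.37.21, Belovia, 1,294 units, $170,018.66):
Base rate for 5896.37.21 is 8% + $0.07/unit.
Additional duty on 5896.37.21 from Belovia: +50.3%. Applied ad valorem rate: 8% + 50.3% = 58.3%.
Duty = $170,018.66 × 58.3% + 1,294 × $0.07 = $99,211.46.
Total = $126,746.19 + $99,211.46 = $225,957.65.

$225,957.65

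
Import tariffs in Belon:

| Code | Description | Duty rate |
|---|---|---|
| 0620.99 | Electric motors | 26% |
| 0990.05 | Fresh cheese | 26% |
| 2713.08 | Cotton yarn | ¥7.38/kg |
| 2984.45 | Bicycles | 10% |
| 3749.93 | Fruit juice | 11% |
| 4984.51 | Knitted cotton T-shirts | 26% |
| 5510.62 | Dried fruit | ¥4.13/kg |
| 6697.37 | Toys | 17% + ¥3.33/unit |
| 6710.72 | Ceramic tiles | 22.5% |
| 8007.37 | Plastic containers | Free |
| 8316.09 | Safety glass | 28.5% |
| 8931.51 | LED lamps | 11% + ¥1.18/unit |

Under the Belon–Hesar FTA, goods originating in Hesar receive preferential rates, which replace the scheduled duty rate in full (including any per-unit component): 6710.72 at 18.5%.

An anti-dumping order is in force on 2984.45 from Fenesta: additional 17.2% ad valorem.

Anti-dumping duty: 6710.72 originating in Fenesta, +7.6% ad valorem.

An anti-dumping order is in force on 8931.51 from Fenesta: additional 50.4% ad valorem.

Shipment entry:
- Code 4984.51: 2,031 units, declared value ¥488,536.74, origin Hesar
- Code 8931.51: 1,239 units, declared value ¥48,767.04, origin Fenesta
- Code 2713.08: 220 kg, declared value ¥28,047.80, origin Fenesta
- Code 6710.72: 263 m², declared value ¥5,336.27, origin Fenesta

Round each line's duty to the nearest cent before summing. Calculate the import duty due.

¥161,654.35

Line 1 (4984.51, Hesar, 2,031 units, ¥488,536.74):
Base rate for 4984.51 is 26%.
Origin Hesar is the FTA partner but 4984.51 is not on the preference list; base rate stands.
Duty = ¥488,536.74 × 26% = ¥127,019.55.
Line 2 (8931.51, Fenesta, 1,239 units, ¥48,767.04):
Base rate for 8931.51 is 11% + ¥1.18/unit.
Additional duty on 8931.51 from Fenesta: +50.4%. Applied ad valorem rate: 11% + 50.4% = 61.4%.
Duty = ¥48,767.04 × 61.4% + 1,239 × ¥1.18 = ¥31,404.98.
Line 3 (2713.08, Fenesta, 220 kg, ¥28,047.80):
Base rate for 2713.08 is ¥7.38/kg.
Duty = 220 × ¥7.38 = ¥1,623.60.
Line 4 (6710.72, Fenesta, 263 m², ¥5,336.27):
Base rate for 6710.72 is 22.5%.
6710.72 has an FTA preferential rate, but origin Fenesta is not Hesar; base rate stands.
Additional duty on 6710.72 from Fenesta: +7.6%. Applied ad valorem rate: 22.5% + 7.6% = 30.1%.
Duty = ¥5,336.27 × 30.1% = ¥1,606.22.
Total = ¥127,019.55 + ¥31,404.98 + ¥1,623.60 + ¥1,606.22 = ¥161,654.35.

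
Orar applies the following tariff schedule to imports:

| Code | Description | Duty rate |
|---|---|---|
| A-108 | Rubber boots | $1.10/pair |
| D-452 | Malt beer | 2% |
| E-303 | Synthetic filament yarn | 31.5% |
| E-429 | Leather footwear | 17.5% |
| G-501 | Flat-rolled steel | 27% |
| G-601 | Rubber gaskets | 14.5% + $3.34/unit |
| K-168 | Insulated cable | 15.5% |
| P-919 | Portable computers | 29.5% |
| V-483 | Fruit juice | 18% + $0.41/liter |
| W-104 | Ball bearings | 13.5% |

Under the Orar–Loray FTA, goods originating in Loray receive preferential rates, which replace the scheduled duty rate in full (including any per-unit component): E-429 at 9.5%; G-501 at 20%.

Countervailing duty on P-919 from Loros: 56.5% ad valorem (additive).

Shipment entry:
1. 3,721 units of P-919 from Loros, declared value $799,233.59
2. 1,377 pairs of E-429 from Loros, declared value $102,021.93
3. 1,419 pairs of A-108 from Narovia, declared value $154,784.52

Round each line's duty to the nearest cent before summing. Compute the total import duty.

$706,755.63

Line 1 (P-919, Loros, 3,721 units, $799,233.59):
Base rate for P-919 is 29.5%.
Additional duty on P-919 from Loros: +56.5%. Applied ad valorem rate: 29.5% + 56.5% = 86%.
Duty = $799,233.59 × 86% = $687,340.89.
Line 2 (E-429, Loros, 1,377 pairs, $102,021.93):
Base rate for E-429 is 17.5%.
E-429 has an FTA preferential rate, but origin Loros is not Loray; base rate stands.
Duty = $102,021.93 × 17.5% = $17,853.84.
Line 3 (A-108, Narovia, 1,419 pairs, $154,784.52):
Base rate for A-108 is $1.10/pair.
Duty = 1,419 × $1.10 = $1,560.90.
Total = $687,340.89 + $17,853.84 + $1,560.90 = $706,755.63.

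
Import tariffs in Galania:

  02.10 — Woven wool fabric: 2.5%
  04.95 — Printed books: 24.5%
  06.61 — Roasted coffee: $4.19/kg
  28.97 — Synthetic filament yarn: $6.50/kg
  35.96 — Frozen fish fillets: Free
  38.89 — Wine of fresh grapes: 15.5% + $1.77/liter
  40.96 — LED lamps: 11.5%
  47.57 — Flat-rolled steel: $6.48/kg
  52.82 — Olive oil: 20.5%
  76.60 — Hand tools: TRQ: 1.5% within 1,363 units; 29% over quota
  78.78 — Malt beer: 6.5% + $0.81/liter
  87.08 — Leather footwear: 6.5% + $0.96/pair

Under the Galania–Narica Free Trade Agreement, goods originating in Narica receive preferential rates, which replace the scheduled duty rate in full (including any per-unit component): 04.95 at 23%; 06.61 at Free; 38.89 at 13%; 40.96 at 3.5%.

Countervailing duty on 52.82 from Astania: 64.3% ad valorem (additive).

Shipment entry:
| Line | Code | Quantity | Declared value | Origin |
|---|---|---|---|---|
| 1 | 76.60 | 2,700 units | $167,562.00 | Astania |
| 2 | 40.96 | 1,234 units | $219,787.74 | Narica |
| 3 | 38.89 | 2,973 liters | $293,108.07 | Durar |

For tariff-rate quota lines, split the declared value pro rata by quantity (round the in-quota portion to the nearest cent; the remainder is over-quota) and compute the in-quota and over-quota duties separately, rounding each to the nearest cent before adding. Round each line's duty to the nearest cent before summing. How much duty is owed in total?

Line 1 (76.60, Astania, 2,700 units, $167,562.00):
Code 76.60 is under a tariff-rate quota (threshold 1,363 units). In-quota: 1,363 units at 1.5%; over-quota: 1,337 units at 29%.
Pro-rata value split: in-quota = $167,562.00 × 1,363/2,700 = $84,587.78; over-quota = $167,562.00 − $84,587.78 = $82,974.22.
In-quota duty = $84,587.78 × 1.5% = $1,268.82. Over-quota duty = $82,974.22 × 29% = $24,062.52.
Line duty = $1,268.82 + $24,062.52 = $25,331.34.
Line 2 (40.96, Narica, 1,234 units, $219,787.74):
Base rate for 40.96 is 11.5%.
Origin Narica qualifies under the Galania–Narica agreement and 40.96 is covered: preferential rate 3.5% applies instead.
Duty = $219,787.74 × 3.5% = $7,692.57.
Line 3 (38.89, Durar, 2,973 liters, $293,108.07):
Base rate for 38.89 is 15.5% + $1.77/liter.
38.89 has an FTA preferential rate, but origin Durar is not Narica; base rate stands.
Duty = $293,108.07 × 15.5% + 2,973 × $1.77 = $50,693.96.
Total = $25,331.34 + $7,692.57 + $50,693.96 = $83,717.87.

$83,717.87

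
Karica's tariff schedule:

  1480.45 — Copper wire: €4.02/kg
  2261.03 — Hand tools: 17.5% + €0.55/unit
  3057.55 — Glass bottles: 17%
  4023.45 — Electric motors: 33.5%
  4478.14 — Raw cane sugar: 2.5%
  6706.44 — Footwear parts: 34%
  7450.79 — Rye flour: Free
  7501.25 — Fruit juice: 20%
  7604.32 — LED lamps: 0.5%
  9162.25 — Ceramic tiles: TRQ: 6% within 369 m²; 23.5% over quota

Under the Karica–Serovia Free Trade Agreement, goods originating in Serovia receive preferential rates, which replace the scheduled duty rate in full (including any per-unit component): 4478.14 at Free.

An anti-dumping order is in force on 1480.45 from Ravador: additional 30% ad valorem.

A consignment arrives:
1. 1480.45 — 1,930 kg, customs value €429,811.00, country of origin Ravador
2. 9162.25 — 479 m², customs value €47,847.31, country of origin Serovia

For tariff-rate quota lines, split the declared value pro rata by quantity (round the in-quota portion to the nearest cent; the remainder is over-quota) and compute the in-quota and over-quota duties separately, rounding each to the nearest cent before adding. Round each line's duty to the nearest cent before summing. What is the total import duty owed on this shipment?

€141,495.62

Line 1 (1480.45, Ravador, 1,930 kg, €429,811.00):
Base rate for 1480.45 is €4.02/kg.
Additional duty on 1480.45 from Ravador: +30% ad valorem. Applied ad valorem rate = 30%.
Duty = €429,811.00 × 30% + 1,930 × €4.02 = €136,701.90.
Line 2 (9162.25, Serovia, 479 m², €47,847.31):
Code 9162.25 is under a tariff-rate quota (threshold 369 m²). In-quota: 369 m² at 6%; over-quota: 110 m² at 23.5%.
Pro-rata value split: in-quota = €47,847.31 × 369/479 = €36,859.41; over-quota = €47,847.31 − €36,859.41 = €10,987.90.
In-quota duty = €36,859.41 × 6% = €2,211.56. Over-quota duty = €10,987.90 × 23.5% = €2,582.16.
Line duty = €2,211.56 + €2,582.16 = €4,793.72.
Total = €136,701.90 + €4,793.72 = €141,495.62.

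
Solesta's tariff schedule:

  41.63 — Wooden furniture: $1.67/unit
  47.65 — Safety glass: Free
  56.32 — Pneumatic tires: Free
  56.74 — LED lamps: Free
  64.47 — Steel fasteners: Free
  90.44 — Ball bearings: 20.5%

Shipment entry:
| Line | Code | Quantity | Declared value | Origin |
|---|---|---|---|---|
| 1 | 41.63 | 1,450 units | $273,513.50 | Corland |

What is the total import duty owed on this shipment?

$2,421.50

Line 1 (41.63, Corland, 1,450 units, $273,513.50):
Base rate for 41.63 is $1.67/unit.
Duty = 1,450 × $1.67 = $2,421.50.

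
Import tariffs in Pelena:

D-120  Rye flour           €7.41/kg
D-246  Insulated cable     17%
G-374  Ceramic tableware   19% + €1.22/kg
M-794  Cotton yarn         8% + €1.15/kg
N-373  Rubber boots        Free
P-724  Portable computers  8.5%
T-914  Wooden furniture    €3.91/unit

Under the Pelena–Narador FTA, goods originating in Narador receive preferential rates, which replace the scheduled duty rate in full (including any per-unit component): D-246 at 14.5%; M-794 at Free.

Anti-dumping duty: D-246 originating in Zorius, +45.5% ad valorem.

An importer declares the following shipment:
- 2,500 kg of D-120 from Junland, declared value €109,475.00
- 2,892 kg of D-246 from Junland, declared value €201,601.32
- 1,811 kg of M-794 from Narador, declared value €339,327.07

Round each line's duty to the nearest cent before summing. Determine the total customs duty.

Line 1 (D-120, Junland, 2,500 kg, €109,475.00):
Base rate for D-120 is €7.41/kg.
Duty = 2,500 × €7.41 = €18,525.00.
Line 2 (D-246, Junland, 2,892 kg, €201,601.32):
Base rate for D-246 is 17%.
D-246 has an FTA preferential rate, but origin Junland is not Narador; base rate stands.
The additional-duty order on D-246 targets Zorius, not Junland; it does not apply.
Duty = €201,601.32 × 17% = €34,272.22.
Line 3 (M-794, Narador, 1,811 kg, €339,327.07):
Base rate for M-794 is 8% + €1.15/kg.
Origin Narador qualifies under the Pelena–Narador agreement and M-794 is covered: preferential rate Free applies instead.
Duty = €339,327.07 × 0% = €0.00.
Total = €18,525.00 + €34,272.22 + €0.00 = €52,797.22.

€52,797.22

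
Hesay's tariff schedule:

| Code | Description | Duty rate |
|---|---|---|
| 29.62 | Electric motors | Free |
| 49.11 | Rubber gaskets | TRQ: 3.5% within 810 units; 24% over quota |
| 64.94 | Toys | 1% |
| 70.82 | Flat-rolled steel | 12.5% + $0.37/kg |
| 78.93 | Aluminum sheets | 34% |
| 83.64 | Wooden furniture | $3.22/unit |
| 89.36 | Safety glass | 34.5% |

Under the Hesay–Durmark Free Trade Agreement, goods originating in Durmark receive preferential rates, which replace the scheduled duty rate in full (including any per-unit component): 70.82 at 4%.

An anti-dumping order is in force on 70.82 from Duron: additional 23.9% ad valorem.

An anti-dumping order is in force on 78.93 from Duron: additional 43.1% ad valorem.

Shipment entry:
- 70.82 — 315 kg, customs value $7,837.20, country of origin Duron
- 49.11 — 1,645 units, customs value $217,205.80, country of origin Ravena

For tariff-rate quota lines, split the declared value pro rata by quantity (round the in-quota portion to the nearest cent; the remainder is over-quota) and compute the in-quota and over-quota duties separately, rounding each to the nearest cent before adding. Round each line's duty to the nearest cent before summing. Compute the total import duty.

Line 1 (70.82, Duron, 315 kg, $7,837.20):
Base rate for 70.82 is 12.5% + $0.37/kg.
70.82 has an FTA preferential rate, but origin Duron is not Durmark; base rate stands.
Additional duty on 70.82 from Duron: +23.9%. Applied ad valorem rate: 12.5% + 23.9% = 36.4%.
Duty = $7,837.20 × 36.4% + 315 × $0.37 = $2,969.29.
Line 2 (49.11, Ravena, 1,645 units, $217,205.80):
Code 49.11 is under a tariff-rate quota (threshold 810 units). In-quota: 810 units at 3.5%; over-quota: 835 units at 24%.
Pro-rata value split: in-quota = $217,205.80 × 810/1,645 = $106,952.40; over-quota = $217,205.80 − $106,952.40 = $110,253.40.
In-quota duty = $106,952.40 × 3.5% = $3,743.33. Over-quota duty = $110,253.40 × 24% = $26,460.82.
Line duty = $3,743.33 + $26,460.82 = $30,204.15.
Total = $2,969.29 + $30,204.15 = $33,173.44.

$33,173.44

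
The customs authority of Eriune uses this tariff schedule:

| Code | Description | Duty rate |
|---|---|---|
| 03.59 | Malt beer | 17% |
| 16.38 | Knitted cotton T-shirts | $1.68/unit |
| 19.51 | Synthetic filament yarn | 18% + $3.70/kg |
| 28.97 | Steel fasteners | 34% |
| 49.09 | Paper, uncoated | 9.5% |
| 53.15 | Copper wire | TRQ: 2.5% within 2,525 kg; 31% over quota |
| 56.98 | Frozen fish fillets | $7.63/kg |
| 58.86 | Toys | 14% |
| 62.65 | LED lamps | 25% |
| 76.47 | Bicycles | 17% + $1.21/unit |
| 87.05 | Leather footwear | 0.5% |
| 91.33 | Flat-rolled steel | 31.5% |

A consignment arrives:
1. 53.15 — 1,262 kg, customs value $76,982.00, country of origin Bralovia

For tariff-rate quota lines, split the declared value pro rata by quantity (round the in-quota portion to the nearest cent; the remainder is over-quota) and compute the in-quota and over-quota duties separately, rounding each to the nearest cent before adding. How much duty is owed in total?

$1,924.55

Line 1 (53.15, Bralovia, 1,262 kg, $76,982.00):
Code 53.15 is under a tariff-rate quota (threshold 2,525 kg). Quantity 1,262 kg is within the quota, so the in-quota rate 2.5% applies to the full value.
Duty = $76,982.00 × 2.5% = $1,924.55.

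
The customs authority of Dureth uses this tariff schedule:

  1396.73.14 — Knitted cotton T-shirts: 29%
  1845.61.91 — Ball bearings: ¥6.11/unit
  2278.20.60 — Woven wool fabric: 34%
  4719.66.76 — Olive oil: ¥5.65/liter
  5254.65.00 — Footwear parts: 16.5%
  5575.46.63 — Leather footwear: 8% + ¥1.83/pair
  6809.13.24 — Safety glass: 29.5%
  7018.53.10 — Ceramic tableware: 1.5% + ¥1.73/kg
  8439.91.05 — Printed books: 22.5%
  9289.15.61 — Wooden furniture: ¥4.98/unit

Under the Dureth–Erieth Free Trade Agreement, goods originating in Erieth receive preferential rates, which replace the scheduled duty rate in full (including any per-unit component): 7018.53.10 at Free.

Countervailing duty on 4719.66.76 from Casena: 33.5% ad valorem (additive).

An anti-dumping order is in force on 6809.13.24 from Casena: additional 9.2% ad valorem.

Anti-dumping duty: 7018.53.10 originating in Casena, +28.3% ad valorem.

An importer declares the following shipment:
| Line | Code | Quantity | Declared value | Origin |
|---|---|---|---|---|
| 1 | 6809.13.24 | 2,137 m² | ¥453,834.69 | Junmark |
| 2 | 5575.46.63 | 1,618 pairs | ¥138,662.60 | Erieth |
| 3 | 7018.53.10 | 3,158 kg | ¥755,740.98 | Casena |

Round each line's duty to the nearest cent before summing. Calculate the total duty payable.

¥378,609.33

Line 1 (6809.13.24, Junmark, 2,137 m², ¥453,834.69):
Base rate for 6809.13.24 is 29.5%.
The additional-duty order on 6809.13.24 targets Casena, not Junmark; it does not apply.
Duty = ¥453,834.69 × 29.5% = ¥133,881.23.
Line 2 (5575.46.63, Erieth, 1,618 pairs, ¥138,662.60):
Base rate for 5575.46.63 is 8% + ¥1.83/pair.
Origin Erieth is the FTA partner but 5575.46.63 is not on the preference list; base rate stands.
Duty = ¥138,662.60 × 8% + 1,618 × ¥1.83 = ¥14,053.95.
Line 3 (7018.53.10, Casena, 3,158 kg, ¥755,740.98):
Base rate for 7018.53.10 is 1.5% + ¥1.73/kg.
7018.53.10 has an FTA preferential rate, but origin Casena is not Erieth; base rate stands.
Additional duty on 7018.53.10 from Casena: +28.3%. Applied ad valorem rate: 1.5% + 28.3% = 29.8%.
Duty = ¥755,740.98 × 29.8% + 3,158 × ¥1.73 = ¥230,674.15.
Total = ¥133,881.23 + ¥14,053.95 + ¥230,674.15 = ¥378,609.33.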